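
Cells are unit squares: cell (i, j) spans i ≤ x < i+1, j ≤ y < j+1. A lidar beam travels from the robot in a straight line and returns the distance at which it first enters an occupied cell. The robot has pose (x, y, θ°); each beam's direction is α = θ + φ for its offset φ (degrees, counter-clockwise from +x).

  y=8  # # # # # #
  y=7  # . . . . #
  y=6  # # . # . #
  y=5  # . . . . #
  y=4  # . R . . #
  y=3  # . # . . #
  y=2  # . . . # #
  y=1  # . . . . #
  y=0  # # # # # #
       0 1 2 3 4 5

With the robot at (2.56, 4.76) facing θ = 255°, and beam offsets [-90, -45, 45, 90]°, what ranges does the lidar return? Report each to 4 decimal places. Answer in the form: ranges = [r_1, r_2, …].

beam 1: φ=-90°, α=165°
  dir = (cos 165°, sin 165°) = (-0.9659, 0.2588); from cell (2,4)
  next x-line at t=0.5798, next y-line at t=0.9273; Δt_x=1.0353, Δt_y=3.8637
    x: enter (1,4) at t=0.5798
    y: enter (1,5) at t=0.9273
    x: enter (0,5) at t=1.6150 ← occupied
  → r_1 = 1.6150
beam 2: φ=-45°, α=210°
  dir = (cos 210°, sin 210°) = (-0.8660, -0.5000); from cell (2,4)
  next x-line at t=0.6466, next y-line at t=1.5200; Δt_x=1.1547, Δt_y=2.0000
    x: enter (1,4) at t=0.6466
    y: enter (1,3) at t=1.5200
    x: enter (0,3) at t=1.8013 ← occupied
  → r_2 = 1.8013
beam 3: φ=45°, α=300°
  dir = (cos 300°, sin 300°) = (0.5000, -0.8660); from cell (2,4)
  next x-line at t=0.8800, next y-line at t=0.8776; Δt_x=2.0000, Δt_y=1.1547
    y: enter (2,3) at t=0.8776 ← occupied
  → r_3 = 0.8776
beam 4: φ=90°, α=345°
  dir = (cos 345°, sin 345°) = (0.9659, -0.2588); from cell (2,4)
  next x-line at t=0.4555, next y-line at t=2.9364; Δt_x=1.0353, Δt_y=3.8637
    x: enter (3,4) at t=0.4555
    x: enter (4,4) at t=1.4908
    x: enter (5,4) at t=2.5261 ← occupied
  → r_4 = 2.5261

ranges = [1.6150, 1.8013, 0.8776, 2.5261]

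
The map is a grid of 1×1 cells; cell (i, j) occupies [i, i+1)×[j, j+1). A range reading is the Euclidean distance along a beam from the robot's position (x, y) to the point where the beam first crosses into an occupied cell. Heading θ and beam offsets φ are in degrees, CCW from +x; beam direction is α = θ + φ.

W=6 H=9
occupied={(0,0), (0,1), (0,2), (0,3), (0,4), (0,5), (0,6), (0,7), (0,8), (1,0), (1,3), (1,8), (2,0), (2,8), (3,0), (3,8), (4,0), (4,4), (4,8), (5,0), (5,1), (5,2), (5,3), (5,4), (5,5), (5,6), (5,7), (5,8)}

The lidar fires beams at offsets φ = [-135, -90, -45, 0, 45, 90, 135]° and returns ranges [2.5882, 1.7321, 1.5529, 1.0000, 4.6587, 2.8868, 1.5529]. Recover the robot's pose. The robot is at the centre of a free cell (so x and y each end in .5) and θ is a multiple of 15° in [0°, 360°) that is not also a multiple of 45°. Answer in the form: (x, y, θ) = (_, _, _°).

(x, y, θ) = (3.5, 3.5, 60°)

Candidates: 26 free-cell centres × 16 headings = 416 poses. Raycast each; keep the one whose scan matches to 4 dp.
  (1.5, 4.5, 60°): beam 1 = 0.5176 ≠ 2.5882 ✗
  (4.5, 3.5, 330°): beam 1 = 3.6235 ≠ 2.5882 ✗
  (4.5, 2.5, 345°): beam 1 = 3.0000 ≠ 2.5882 ✗
  (4.5, 7.5, 30°): beam 1 = 6.7293 ≠ 2.5882 ✗
  …
  (3.5, 3.5, 60°): r_1=2.5882, r_2=1.7321, r_3=1.5529, r_4=1.0000, r_5=4.6587, r_6=2.8868, r_7=1.5529 — all match ✓
Only this pose fits every beam.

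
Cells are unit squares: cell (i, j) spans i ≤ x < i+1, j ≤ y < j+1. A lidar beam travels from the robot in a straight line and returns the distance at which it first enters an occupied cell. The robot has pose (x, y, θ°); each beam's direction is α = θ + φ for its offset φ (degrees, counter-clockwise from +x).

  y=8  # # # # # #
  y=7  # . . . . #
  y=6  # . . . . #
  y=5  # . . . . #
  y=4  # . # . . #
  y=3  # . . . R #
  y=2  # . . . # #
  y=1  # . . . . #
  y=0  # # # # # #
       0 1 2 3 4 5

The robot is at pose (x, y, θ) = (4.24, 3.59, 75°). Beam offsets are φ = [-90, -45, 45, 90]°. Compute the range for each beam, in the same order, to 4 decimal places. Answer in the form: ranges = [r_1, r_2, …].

ranges = [0.7868, 0.8776, 5.0922, 1.5841]

beam 1: φ=-90°, α=345°
  cosα=0.9659 sinα=-0.2588 | (4,3) | tMaxX 0.7868 tMaxY 2.2796 | tΔX 1.0353 tΔY 3.8637
    t=0.7868 [x] (5,3) — stop
  → r_1 = 0.7868
beam 2: φ=-45°, α=30°
  cosα=0.8660 sinα=0.5000 | (4,3) | tMaxX 0.8776 tMaxY 0.8200 | tΔX 1.1547 tΔY 2.0000
    t=0.8200 [y] (4,4)
    t=0.8776 [x] (5,4) — stop
  → r_2 = 0.8776
beam 3: φ=45°, α=120°
  cosα=-0.5000 sinα=0.8660 | (4,3) | tMaxX 0.4800 tMaxY 0.4734 | tΔX 2.0000 tΔY 1.1547
    t=0.4734 [y] (4,4)
    t=0.4800 [x] (3,4)
    t=1.6281 [y] (3,5)
    t=2.4800 [x] (2,5)
    t=2.7828 [y] (2,6)
    t=3.9375 [y] (2,7)
    t=4.4800 [x] (1,7)
    t=5.0922 [y] (1,8) — stop
  → r_3 = 5.0922
beam 4: φ=90°, α=165°
  cosα=-0.9659 sinα=0.2588 | (4,3) | tMaxX 0.2485 tMaxY 1.5841 | tΔX 1.0353 tΔY 3.8637
    t=0.2485 [x] (3,3)
    t=1.2837 [x] (2,3)
    t=1.5841 [y] (2,4) — stop
  → r_4 = 1.5841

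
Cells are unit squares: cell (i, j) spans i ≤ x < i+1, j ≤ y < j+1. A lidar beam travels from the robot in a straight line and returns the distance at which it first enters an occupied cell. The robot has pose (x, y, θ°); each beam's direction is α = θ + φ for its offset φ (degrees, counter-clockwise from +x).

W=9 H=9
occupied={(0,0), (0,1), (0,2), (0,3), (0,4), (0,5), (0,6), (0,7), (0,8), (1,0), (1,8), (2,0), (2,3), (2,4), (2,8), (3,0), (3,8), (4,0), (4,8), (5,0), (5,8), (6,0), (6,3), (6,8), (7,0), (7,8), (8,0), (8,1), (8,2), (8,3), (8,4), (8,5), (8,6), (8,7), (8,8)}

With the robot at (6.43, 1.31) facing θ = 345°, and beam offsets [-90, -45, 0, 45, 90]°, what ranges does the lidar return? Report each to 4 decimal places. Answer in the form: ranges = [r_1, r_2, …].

ranges = [0.3209, 0.3580, 1.1977, 1.8129, 1.7496]

beam 1: φ=-90°, α=255°
  direction (-0.2588, -0.9659); cell (6,1); t to first gridline: x 1.6614, y 0.3209 (then +3.8637 / +1.0353)
    (6,0) via y @ 0.3209  # hit
  → r_1 = 0.3209
beam 2: φ=-45°, α=300°
  direction (0.5000, -0.8660); cell (6,1); t to first gridline: x 1.1400, y 0.3580 (then +2.0000 / +1.1547)
    (6,0) via y @ 0.3580  # hit
  → r_2 = 0.3580
beam 3: φ=0°, α=345°
  direction (0.9659, -0.2588); cell (6,1); t to first gridline: x 0.5901, y 1.1977 (then +1.0353 / +3.8637)
    (7,1) via x @ 0.5901
    (7,0) via y @ 1.1977  # hit
  → r_3 = 1.1977
beam 4: φ=45°, α=30°
  direction (0.8660, 0.5000); cell (6,1); t to first gridline: x 0.6582, y 1.3800 (then +1.1547 / +2.0000)
    (7,1) via x @ 0.6582
    (7,2) via y @ 1.3800
    (8,2) via x @ 1.8129  # hit
  → r_4 = 1.8129
beam 5: φ=90°, α=75°
  direction (0.2588, 0.9659); cell (6,1); t to first gridline: x 2.2023, y 0.7143 (then +3.8637 / +1.0353)
    (6,2) via y @ 0.7143
    (6,3) via y @ 1.7496  # hit
  → r_5 = 1.7496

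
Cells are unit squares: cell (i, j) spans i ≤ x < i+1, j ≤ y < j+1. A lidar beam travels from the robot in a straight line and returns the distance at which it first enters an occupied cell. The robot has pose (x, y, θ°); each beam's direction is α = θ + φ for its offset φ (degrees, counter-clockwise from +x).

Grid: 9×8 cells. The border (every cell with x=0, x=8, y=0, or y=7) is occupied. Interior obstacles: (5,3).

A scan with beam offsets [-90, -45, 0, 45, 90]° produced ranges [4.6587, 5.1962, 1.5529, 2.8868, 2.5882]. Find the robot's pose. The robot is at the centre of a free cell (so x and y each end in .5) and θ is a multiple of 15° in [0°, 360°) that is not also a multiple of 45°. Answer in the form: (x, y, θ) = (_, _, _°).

The pose lattice has 41·16 = 656 candidates. Test each by forward raycasting.
  (6.5, 5.5, 165°): beam 1 = 1.5529 ≠ 4.6587 ✗
  (1.5, 5.5, 330°): beam 1 = 1.0000 ≠ 4.6587 ✗
  (6.5, 2.5, 195°): beam 2 = 1.0000 ≠ 5.1962 ✗
  (5.5, 1.5, 165°): beam 1 = 1.5529 ≠ 4.6587 ✗
  …
  (5.5, 5.5, 285°): r_1=4.6587, r_2=5.1962, r_3=1.5529, r_4=2.8868, r_5=2.5882 — all match ✓
Only this pose fits every beam.

(x, y, θ) = (5.5, 5.5, 285°)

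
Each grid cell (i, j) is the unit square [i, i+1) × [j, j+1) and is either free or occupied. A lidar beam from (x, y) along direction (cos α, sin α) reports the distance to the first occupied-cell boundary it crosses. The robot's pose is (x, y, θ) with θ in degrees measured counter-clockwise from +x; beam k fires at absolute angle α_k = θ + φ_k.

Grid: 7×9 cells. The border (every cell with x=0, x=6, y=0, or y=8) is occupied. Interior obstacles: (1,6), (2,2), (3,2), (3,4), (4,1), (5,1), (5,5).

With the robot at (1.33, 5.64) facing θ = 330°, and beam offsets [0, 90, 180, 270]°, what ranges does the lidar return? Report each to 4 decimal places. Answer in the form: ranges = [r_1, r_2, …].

beam 1: φ=0°, α=330°
  d=(0.8660,-0.5000)  start (1,5)  tX=0.7736 tY=1.2800  stride 1/|dx|=1.1547 1/|dy|=2.0000
    cross x-line → (2,5), t=0.7736
    cross y-line → (2,4), t=1.2800
    cross x-line → (3,4), t=1.9283 (wall)
  → r_1 = 1.9283
beam 2: φ=90°, α=60°
  d=(0.5000,0.8660)  start (1,5)  tX=1.3400 tY=0.4157  stride 1/|dx|=2.0000 1/|dy|=1.1547
    cross y-line → (1,6), t=0.4157 (wall)
  → r_2 = 0.4157
beam 3: φ=180°, α=150°
  d=(-0.8660,0.5000)  start (1,5)  tX=0.3811 tY=0.7200  stride 1/|dx|=1.1547 1/|dy|=2.0000
    cross x-line → (0,5), t=0.3811 (wall)
  → r_3 = 0.3811
beam 4: φ=270°, α=240°
  d=(-0.5000,-0.8660)  start (1,5)  tX=0.6600 tY=0.7390  stride 1/|dx|=2.0000 1/|dy|=1.1547
    cross x-line → (0,5), t=0.6600 (wall)
  → r_4 = 0.6600

ranges = [1.9283, 0.4157, 0.3811, 0.6600]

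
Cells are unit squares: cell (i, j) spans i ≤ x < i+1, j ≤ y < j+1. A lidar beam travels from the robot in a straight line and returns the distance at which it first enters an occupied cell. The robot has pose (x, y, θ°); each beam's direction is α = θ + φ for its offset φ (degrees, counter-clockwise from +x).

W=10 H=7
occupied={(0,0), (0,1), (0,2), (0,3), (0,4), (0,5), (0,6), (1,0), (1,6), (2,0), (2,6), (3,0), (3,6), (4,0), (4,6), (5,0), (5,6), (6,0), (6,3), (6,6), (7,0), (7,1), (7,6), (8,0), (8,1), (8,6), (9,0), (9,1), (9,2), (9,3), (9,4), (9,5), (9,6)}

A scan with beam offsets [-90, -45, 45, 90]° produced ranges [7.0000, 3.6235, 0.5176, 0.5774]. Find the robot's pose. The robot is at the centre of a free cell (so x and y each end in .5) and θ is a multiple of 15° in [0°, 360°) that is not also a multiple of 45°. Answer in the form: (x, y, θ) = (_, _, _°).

(x, y, θ) = (1.5, 2.5, 120°)

Enumerate (i+0.5, j+0.5, θ) over the 37 free cells and 16 admissible headings. For each, cast all 4 beams and compare to the given ranges.
  (8.5, 3.5, 210°): beam 1 = 2.8868 ≠ 7.0000 ✗
  (8.5, 5.5, 240°): beam 1 = 1.0000 ≠ 7.0000 ✗
  (3.5, 3.5, 75°): beam 1 = 5.6940 ≠ 7.0000 ✗
  (3.5, 3.5, 15°): beam 1 = 2.5882 ≠ 7.0000 ✗
  …
  (1.5, 2.5, 120°): r_1=7.0000, r_2=3.6235, r_3=0.5176, r_4=0.5774 — all match ✓
Only this pose fits every beam.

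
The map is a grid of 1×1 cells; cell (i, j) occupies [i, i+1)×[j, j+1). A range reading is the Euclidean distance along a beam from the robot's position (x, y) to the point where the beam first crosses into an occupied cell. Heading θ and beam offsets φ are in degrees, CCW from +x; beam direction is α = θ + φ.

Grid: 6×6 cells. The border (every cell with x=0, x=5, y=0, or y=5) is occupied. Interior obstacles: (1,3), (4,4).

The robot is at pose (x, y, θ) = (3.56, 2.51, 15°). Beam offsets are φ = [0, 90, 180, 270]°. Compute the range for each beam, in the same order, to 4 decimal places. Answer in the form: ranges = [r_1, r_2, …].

beam 1: φ=0°, α=15°
  d=(0.9659,0.2588)  start (3,2)  tX=0.4555 tY=1.8932  stride 1/|dx|=1.0353 1/|dy|=3.8637
    cross x-line → (4,2), t=0.4555
    cross x-line → (5,2), t=1.4908 (wall)
  → r_1 = 1.4908
beam 2: φ=90°, α=105°
  d=(-0.2588,0.9659)  start (3,2)  tX=2.1637 tY=0.5073  stride 1/|dx|=3.8637 1/|dy|=1.0353
    cross y-line → (3,3), t=0.5073
    cross y-line → (3,4), t=1.5426
    cross x-line → (2,4), t=2.1637
    cross y-line → (2,5), t=2.5778 (wall)
  → r_2 = 2.5778
beam 3: φ=180°, α=195°
  d=(-0.9659,-0.2588)  start (3,2)  tX=0.5798 tY=1.9705  stride 1/|dx|=1.0353 1/|dy|=3.8637
    cross x-line → (2,2), t=0.5798
    cross x-line → (1,2), t=1.6150
    cross y-line → (1,1), t=1.9705
    cross x-line → (0,1), t=2.6503 (wall)
  → r_3 = 2.6503
beam 4: φ=270°, α=285°
  d=(0.2588,-0.9659)  start (3,2)  tX=1.7000 tY=0.5280  stride 1/|dx|=3.8637 1/|dy|=1.0353
    cross y-line → (3,1), t=0.5280
    cross y-line → (3,0), t=1.5633 (wall)
  → r_4 = 1.5633

ranges = [1.4908, 2.5778, 2.6503, 1.5633]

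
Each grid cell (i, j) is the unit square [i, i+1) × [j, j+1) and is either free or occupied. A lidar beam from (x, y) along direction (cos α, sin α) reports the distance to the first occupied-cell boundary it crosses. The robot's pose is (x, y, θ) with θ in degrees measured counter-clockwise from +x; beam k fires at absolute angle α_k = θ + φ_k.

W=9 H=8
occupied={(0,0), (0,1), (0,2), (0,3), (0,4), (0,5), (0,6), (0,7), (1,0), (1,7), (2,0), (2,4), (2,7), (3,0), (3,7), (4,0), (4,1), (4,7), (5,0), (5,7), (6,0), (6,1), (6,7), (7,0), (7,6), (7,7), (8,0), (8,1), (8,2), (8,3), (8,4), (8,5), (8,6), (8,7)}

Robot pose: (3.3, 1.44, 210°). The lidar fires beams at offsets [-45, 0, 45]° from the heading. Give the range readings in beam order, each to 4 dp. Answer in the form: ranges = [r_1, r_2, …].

ranges = [2.3811, 0.8800, 0.4555]

beam 1: φ=-45°, α=165°
  cosα=-0.9659 sinα=0.2588 | (3,1) | tMaxX 0.3106 tMaxY 2.1637 | tΔX 1.0353 tΔY 3.8637
    t=0.3106 [x] (2,1)
    t=1.3459 [x] (1,1)
    t=2.1637 [y] (1,2)
    t=2.3811 [x] (0,2) — stop
  → r_1 = 2.3811
beam 2: φ=0°, α=210°
  cosα=-0.8660 sinα=-0.5000 | (3,1) | tMaxX 0.3464 tMaxY 0.8800 | tΔX 1.1547 tΔY 2.0000
    t=0.3464 [x] (2,1)
    t=0.8800 [y] (2,0) — stop
  → r_2 = 0.8800
beam 3: φ=45°, α=255°
  cosα=-0.2588 sinα=-0.9659 | (3,1) | tMaxX 1.1591 tMaxY 0.4555 | tΔX 3.8637 tΔY 1.0353
    t=0.4555 [y] (3,0) — stop
  → r_3 = 0.4555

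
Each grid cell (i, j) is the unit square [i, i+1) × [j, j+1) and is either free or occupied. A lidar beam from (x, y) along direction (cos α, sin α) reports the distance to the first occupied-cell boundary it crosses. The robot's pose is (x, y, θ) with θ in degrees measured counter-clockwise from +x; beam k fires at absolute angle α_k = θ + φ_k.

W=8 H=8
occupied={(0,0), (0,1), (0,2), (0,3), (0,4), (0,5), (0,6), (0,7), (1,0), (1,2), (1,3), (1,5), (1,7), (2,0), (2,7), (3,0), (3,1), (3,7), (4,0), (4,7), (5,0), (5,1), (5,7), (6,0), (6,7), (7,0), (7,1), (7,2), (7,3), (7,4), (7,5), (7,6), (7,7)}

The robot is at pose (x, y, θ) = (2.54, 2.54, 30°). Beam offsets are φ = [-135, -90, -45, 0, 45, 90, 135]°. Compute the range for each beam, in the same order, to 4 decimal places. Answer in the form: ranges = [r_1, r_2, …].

beam 1: φ=-135°, α=255°
  direction (-0.2588, -0.9659); cell (2,2); t to first gridline: x 2.0864, y 0.5590 (then +3.8637 / +1.0353)
    (2,1) via y @ 0.5590
    (2,0) via y @ 1.5943  # hit
  → r_1 = 1.5943
beam 2: φ=-90°, α=300°
  direction (0.5000, -0.8660); cell (2,2); t to first gridline: x 0.9200, y 0.6235 (then +2.0000 / +1.1547)
    (2,1) via y @ 0.6235
    (3,1) via x @ 0.9200  # hit
  → r_2 = 0.9200
beam 3: φ=-45°, α=345°
  direction (0.9659, -0.2588); cell (2,2); t to first gridline: x 0.4762, y 2.0864 (then +1.0353 / +3.8637)
    (3,2) via x @ 0.4762
    (4,2) via x @ 1.5115
    (4,1) via y @ 2.0864
    (5,1) via x @ 2.5468  # hit
  → r_3 = 2.5468
beam 4: φ=0°, α=30°
  direction (0.8660, 0.5000); cell (2,2); t to first gridline: x 0.5312, y 0.9200 (then +1.1547 / +2.0000)
    (3,2) via x @ 0.5312
    (3,3) via y @ 0.9200
    (4,3) via x @ 1.6859
    (5,3) via x @ 2.8406
    (5,4) via y @ 2.9200
    (6,4) via x @ 3.9953
    (6,5) via y @ 4.9200
    (7,5) via x @ 5.1500  # hit
  → r_4 = 5.1500
beam 5: φ=45°, α=75°
  direction (0.2588, 0.9659); cell (2,2); t to first gridline: x 1.7773, y 0.4762 (then +3.8637 / +1.0353)
    (2,3) via y @ 0.4762
    (2,4) via y @ 1.5115
    (3,4) via x @ 1.7773
    (3,5) via y @ 2.5468
    (3,6) via y @ 3.5821
    (3,7) via y @ 4.6173  # hit
  → r_5 = 4.6173
beam 6: φ=90°, α=120°
  direction (-0.5000, 0.8660); cell (2,2); t to first gridline: x 1.0800, y 0.5312 (then +2.0000 / +1.1547)
    (2,3) via y @ 0.5312
    (1,3) via x @ 1.0800  # hit
  → r_6 = 1.0800
beam 7: φ=135°, α=165°
  direction (-0.9659, 0.2588); cell (2,2); t to first gridline: x 0.5590, y 1.7773 (then +1.0353 / +3.8637)
    (1,2) via x @ 0.5590  # hit
  → r_7 = 0.5590

ranges = [1.5943, 0.9200, 2.5468, 5.1500, 4.6173, 1.0800, 0.5590]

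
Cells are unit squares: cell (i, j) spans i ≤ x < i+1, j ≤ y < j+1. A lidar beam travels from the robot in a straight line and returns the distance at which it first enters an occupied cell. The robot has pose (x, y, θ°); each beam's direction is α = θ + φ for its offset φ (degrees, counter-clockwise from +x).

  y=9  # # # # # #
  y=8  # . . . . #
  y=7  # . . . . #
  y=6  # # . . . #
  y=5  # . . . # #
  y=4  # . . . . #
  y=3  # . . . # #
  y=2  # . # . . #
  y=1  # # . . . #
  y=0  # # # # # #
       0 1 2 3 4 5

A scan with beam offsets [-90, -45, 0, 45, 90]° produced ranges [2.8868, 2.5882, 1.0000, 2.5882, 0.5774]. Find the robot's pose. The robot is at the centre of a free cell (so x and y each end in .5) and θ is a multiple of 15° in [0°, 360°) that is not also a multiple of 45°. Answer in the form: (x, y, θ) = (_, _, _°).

Candidates: 27 free-cell centres × 16 headings = 432 poses. Raycast each; keep the one whose scan matches to 4 dp.
  (3.5, 1.5, 255°): beam 1 = 1.5529 ≠ 2.8868 ✗
  (3.5, 1.5, 60°): beam 1 = 1.0000 ≠ 2.8868 ✗
  (2.5, 3.5, 165°): beam 1 = 5.6940 ≠ 2.8868 ✗
  (2.5, 1.5, 195°): beam 1 = 0.5176 ≠ 2.8868 ✗
  (3.5, 8.5, 255°): beam 1 = 1.9319 ≠ 2.8868 ✗
  …
  (3.5, 3.5, 240°): r_1=2.8868, r_2=2.5882, r_3=1.0000, r_4=2.5882, r_5=0.5774 — all match ✓
No second candidate reproduces the full scan.

(x, y, θ) = (3.5, 3.5, 240°)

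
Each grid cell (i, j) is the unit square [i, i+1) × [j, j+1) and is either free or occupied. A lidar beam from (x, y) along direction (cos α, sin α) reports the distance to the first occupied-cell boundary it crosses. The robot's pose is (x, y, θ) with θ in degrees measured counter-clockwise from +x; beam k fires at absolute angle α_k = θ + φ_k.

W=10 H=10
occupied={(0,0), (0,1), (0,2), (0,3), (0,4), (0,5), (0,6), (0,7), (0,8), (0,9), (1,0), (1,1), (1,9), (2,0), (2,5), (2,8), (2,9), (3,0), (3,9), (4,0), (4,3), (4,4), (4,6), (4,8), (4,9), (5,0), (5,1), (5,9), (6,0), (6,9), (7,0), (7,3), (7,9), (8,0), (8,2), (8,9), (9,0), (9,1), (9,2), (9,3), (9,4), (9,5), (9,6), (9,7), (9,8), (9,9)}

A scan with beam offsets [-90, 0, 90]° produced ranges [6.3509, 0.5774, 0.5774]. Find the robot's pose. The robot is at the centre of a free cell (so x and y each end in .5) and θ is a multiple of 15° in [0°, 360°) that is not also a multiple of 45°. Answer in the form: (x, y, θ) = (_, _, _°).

(x, y, θ) = (8.5, 3.5, 210°)

Candidates: 54 free-cell centres × 16 headings = 864 poses. Raycast each; keep the one whose scan matches to 4 dp.
  (3.5, 2.5, 60°): beam 1 = 1.7321 ≠ 6.3509 ✗
  (5.5, 7.5, 150°): beam 1 = 1.7321 ≠ 6.3509 ✗
  (3.5, 6.5, 240°): beam 1 = 2.8868 ≠ 6.3509 ✗
  (6.5, 8.5, 105°): beam 1 = 1.9319 ≠ 6.3509 ✗
  (7.5, 8.5, 150°): beam 1 = 0.5774 ≠ 6.3509 ✗
  …
  (8.5, 3.5, 210°): r_1=6.3509, r_2=0.5774, r_3=0.5774 — all match ✓
Only this pose fits every beam.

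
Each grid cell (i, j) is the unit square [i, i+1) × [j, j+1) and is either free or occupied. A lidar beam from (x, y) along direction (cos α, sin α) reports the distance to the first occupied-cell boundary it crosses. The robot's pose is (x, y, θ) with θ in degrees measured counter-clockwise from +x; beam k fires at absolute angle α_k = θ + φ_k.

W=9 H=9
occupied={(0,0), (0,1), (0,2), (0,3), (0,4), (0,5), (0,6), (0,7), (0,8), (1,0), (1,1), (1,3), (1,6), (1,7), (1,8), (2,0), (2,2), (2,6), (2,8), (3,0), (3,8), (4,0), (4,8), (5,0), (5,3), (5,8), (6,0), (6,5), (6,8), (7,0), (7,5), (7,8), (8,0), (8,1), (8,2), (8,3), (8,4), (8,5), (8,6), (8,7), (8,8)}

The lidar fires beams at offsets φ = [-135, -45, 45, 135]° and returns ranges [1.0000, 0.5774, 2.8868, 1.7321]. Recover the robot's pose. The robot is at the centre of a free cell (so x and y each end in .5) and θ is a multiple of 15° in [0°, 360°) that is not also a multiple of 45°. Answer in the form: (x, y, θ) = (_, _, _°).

Candidates: 40 free-cell centres × 16 headings = 640 poses. Raycast each; keep the one whose scan matches to 4 dp.
  (4.5, 7.5, 30°): beam 1 = 6.7293 ≠ 1.0000 ✗
  (4.5, 2.5, 210°): beam 1 = 5.6940 ≠ 1.0000 ✗
  (1.5, 2.5, 165°): beam 1 = 0.5774 ≠ 1.0000 ✗
  (4.5, 4.5, 255°): beam 1 = 4.0415 ≠ 1.0000 ✗
  (1.5, 2.5, 15°): beam 1 = 0.5774 ≠ 1.0000 ✗
  …
  (5.5, 7.5, 165°): r_1=1.0000, r_2=0.5774, r_3=2.8868, r_4=1.7321 — all match ✓
No second candidate reproduces the full scan.

(x, y, θ) = (5.5, 7.5, 165°)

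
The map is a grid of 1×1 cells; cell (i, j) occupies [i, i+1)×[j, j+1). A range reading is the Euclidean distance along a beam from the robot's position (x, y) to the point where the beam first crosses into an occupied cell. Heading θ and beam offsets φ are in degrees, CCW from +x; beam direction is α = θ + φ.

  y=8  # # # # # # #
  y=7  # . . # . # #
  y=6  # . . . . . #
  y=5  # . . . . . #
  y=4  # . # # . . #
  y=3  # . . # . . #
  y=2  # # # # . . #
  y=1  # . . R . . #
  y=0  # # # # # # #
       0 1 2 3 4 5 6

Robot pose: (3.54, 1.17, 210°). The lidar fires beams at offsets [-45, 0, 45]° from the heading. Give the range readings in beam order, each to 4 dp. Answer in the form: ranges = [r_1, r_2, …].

beam 1: φ=-45°, α=165°
  direction (-0.9659, 0.2588); cell (3,1); t to first gridline: x 0.5590, y 3.2069 (then +1.0353 / +3.8637)
    (2,1) via x @ 0.5590
    (1,1) via x @ 1.5943
    (0,1) via x @ 2.6296  # hit
  → r_1 = 2.6296
beam 2: φ=0°, α=210°
  direction (-0.8660, -0.5000); cell (3,1); t to first gridline: x 0.6235, y 0.3400 (then +1.1547 / +2.0000)
    (3,0) via y @ 0.3400  # hit
  → r_2 = 0.3400
beam 3: φ=45°, α=255°
  direction (-0.2588, -0.9659); cell (3,1); t to first gridline: x 2.0864, y 0.1760 (then +3.8637 / +1.0353)
    (3,0) via y @ 0.1760  # hit
  → r_3 = 0.1760

ranges = [2.6296, 0.3400, 0.1760]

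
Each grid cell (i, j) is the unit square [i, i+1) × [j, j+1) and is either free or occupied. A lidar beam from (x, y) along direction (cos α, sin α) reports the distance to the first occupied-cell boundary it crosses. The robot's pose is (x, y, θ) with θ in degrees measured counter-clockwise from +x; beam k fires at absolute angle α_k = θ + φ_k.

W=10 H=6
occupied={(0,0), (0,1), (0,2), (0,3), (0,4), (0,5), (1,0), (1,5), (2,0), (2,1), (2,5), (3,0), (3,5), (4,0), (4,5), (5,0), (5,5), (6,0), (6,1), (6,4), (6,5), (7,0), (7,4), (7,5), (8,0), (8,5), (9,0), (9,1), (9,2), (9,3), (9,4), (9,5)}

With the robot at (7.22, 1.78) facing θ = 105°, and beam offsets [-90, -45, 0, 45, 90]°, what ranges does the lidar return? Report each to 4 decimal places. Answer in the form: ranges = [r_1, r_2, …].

beam 1: φ=-90°, α=15°
  d=(0.9659,0.2588)  start (7,1)  tX=0.8075 tY=0.8500  stride 1/|dx|=1.0353 1/|dy|=3.8637
    cross x-line → (8,1), t=0.8075
    cross y-line → (8,2), t=0.8500
    cross x-line → (9,2), t=1.8428 (wall)
  → r_1 = 1.8428
beam 2: φ=-45°, α=60°
  d=(0.5000,0.8660)  start (7,1)  tX=1.5600 tY=0.2540  stride 1/|dx|=2.0000 1/|dy|=1.1547
    cross y-line → (7,2), t=0.2540
    cross y-line → (7,3), t=1.4087
    cross x-line → (8,3), t=1.5600
    cross y-line → (8,4), t=2.5634
    cross x-line → (9,4), t=3.5600 (wall)
  → r_2 = 3.5600
beam 3: φ=0°, α=105°
  d=(-0.2588,0.9659)  start (7,1)  tX=0.8500 tY=0.2278  stride 1/|dx|=3.8637 1/|dy|=1.0353
    cross y-line → (7,2), t=0.2278
    cross x-line → (6,2), t=0.8500
    cross y-line → (6,3), t=1.2630
    cross y-line → (6,4), t=2.2983 (wall)
  → r_3 = 2.2983
beam 4: φ=45°, α=150°
  d=(-0.8660,0.5000)  start (7,1)  tX=0.2540 tY=0.4400  stride 1/|dx|=1.1547 1/|dy|=2.0000
    cross x-line → (6,1), t=0.2540 (wall)
  → r_4 = 0.2540
beam 5: φ=90°, α=195°
  d=(-0.9659,-0.2588)  start (7,1)  tX=0.2278 tY=3.0137  stride 1/|dx|=1.0353 1/|dy|=3.8637
    cross x-line → (6,1), t=0.2278 (wall)
  → r_5 = 0.2278

ranges = [1.8428, 3.5600, 2.2983, 0.2540, 0.2278]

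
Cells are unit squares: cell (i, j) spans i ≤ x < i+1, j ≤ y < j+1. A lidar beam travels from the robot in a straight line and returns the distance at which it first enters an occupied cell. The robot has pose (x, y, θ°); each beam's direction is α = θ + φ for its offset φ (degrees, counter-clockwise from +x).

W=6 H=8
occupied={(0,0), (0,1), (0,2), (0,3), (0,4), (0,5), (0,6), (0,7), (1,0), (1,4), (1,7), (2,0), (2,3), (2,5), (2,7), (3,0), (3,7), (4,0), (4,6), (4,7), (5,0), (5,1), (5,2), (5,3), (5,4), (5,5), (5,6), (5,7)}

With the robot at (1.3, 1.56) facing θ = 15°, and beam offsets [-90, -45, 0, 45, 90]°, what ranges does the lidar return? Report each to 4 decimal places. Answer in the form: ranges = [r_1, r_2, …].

beam 1: φ=-90°, α=285°
  dir = (cos 285°, sin 285°) = (0.2588, -0.9659); from cell (1,1)
  next x-line at t=2.7046, next y-line at t=0.5798; Δt_x=3.8637, Δt_y=1.0353
    y: enter (1,0) at t=0.5798 ← occupied
  → r_1 = 0.5798
beam 2: φ=-45°, α=330°
  dir = (cos 330°, sin 330°) = (0.8660, -0.5000); from cell (1,1)
  next x-line at t=0.8083, next y-line at t=1.1200; Δt_x=1.1547, Δt_y=2.0000
    x: enter (2,1) at t=0.8083
    y: enter (2,0) at t=1.1200 ← occupied
  → r_2 = 1.1200
beam 3: φ=0°, α=15°
  dir = (cos 15°, sin 15°) = (0.9659, 0.2588); from cell (1,1)
  next x-line at t=0.7247, next y-line at t=1.7000; Δt_x=1.0353, Δt_y=3.8637
    x: enter (2,1) at t=0.7247
    y: enter (2,2) at t=1.7000
    x: enter (3,2) at t=1.7600
    x: enter (4,2) at t=2.7952
    x: enter (5,2) at t=3.8305 ← occupied
  → r_3 = 3.8305
beam 4: φ=45°, α=60°
  dir = (cos 60°, sin 60°) = (0.5000, 0.8660); from cell (1,1)
  next x-line at t=1.4000, next y-line at t=0.5081; Δt_x=2.0000, Δt_y=1.1547
    y: enter (1,2) at t=0.5081
    x: enter (2,2) at t=1.4000
    y: enter (2,3) at t=1.6628 ← occupied
  → r_4 = 1.6628
beam 5: φ=90°, α=105°
  dir = (cos 105°, sin 105°) = (-0.2588, 0.9659); from cell (1,1)
  next x-line at t=1.1591, next y-line at t=0.4555; Δt_x=3.8637, Δt_y=1.0353
    y: enter (1,2) at t=0.4555
    x: enter (0,2) at t=1.1591 ← occupied
  → r_5 = 1.1591

ranges = [0.5798, 1.1200, 3.8305, 1.6628, 1.1591]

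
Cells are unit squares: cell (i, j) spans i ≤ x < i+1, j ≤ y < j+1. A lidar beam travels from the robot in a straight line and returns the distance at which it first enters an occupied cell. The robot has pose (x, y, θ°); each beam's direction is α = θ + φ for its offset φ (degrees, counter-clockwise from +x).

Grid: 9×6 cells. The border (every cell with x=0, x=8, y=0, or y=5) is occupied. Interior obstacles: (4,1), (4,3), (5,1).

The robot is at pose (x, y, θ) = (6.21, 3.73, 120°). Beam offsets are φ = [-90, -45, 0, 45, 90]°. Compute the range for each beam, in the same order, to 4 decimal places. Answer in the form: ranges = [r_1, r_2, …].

ranges = [2.0669, 1.3148, 1.4665, 4.9069, 1.3972]

beam 1: φ=-90°, α=30°
  direction (0.8660, 0.5000); cell (6,3); t to first gridline: x 0.9122, y 0.5400 (then +1.1547 / +2.0000)
    (6,4) via y @ 0.5400
    (7,4) via x @ 0.9122
    (8,4) via x @ 2.0669  # hit
  → r_1 = 2.0669
beam 2: φ=-45°, α=75°
  direction (0.2588, 0.9659); cell (6,3); t to first gridline: x 3.0523, y 0.2795 (then +3.8637 / +1.0353)
    (6,4) via y @ 0.2795
    (6,5) via y @ 1.3148  # hit
  → r_2 = 1.3148
beam 3: φ=0°, α=120°
  direction (-0.5000, 0.8660); cell (6,3); t to first gridline: x 0.4200, y 0.3118 (then +2.0000 / +1.1547)
    (6,4) via y @ 0.3118
    (5,4) via x @ 0.4200
    (5,5) via y @ 1.4665  # hit
  → r_3 = 1.4665
beam 4: φ=45°, α=165°
  direction (-0.9659, 0.2588); cell (6,3); t to first gridline: x 0.2174, y 1.0432 (then +1.0353 / +3.8637)
    (5,3) via x @ 0.2174
    (5,4) via y @ 1.0432
    (4,4) via x @ 1.2527
    (3,4) via x @ 2.2880
    (2,4) via x @ 3.3232
    (1,4) via x @ 4.3585
    (1,5) via y @ 4.9069  # hit
  → r_4 = 4.9069
beam 5: φ=90°, α=210°
  direction (-0.8660, -0.5000); cell (6,3); t to first gridline: x 0.2425, y 1.4600 (then +1.1547 / +2.0000)
    (5,3) via x @ 0.2425
    (4,3) via x @ 1.3972  # hit
  → r_5 = 1.3972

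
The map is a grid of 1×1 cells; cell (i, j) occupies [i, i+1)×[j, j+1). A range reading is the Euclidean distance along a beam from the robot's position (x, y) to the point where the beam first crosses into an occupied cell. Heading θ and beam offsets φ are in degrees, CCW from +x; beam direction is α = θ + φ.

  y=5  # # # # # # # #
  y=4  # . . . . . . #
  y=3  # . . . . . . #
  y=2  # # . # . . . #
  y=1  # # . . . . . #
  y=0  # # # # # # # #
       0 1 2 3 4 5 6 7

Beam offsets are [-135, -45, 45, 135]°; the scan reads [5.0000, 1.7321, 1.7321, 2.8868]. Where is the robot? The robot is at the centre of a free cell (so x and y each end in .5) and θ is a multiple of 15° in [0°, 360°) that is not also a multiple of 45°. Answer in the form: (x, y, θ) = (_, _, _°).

The pose lattice has 21·16 = 336 candidates. Test each by forward raycasting.
  (4.5, 3.5, 15°): beam 1 = 1.0000 ≠ 5.0000 ✗
  (2.5, 1.5, 165°): beam 1 = 1.0000 ≠ 5.0000 ✗
  (6.5, 4.5, 300°): beam 1 = 1.9319 ≠ 5.0000 ✗
  (4.5, 3.5, 120°): beam 1 = 2.5882 ≠ 5.0000 ✗
  …
  (5.5, 2.5, 285°): r_1=5.0000, r_2=1.7321, r_3=1.7321, r_4=2.8868 — all match ✓
No second candidate reproduces the full scan.

(x, y, θ) = (5.5, 2.5, 285°)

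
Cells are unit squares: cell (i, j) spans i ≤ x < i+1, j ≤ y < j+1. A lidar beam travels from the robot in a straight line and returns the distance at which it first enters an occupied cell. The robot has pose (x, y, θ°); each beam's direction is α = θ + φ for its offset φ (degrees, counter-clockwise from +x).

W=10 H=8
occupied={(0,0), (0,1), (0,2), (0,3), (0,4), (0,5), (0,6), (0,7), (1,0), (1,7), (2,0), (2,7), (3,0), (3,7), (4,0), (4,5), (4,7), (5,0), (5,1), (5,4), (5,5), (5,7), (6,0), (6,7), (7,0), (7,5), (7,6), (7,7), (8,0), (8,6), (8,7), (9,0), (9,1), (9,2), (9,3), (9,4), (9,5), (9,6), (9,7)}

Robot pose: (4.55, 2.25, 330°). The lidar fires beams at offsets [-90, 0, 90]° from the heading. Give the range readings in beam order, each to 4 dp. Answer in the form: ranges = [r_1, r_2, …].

beam 1: φ=-90°, α=240°
  d=(-0.5000,-0.8660)  start (4,2)  tX=1.1000 tY=0.2887  stride 1/|dx|=2.0000 1/|dy|=1.1547
    cross y-line → (4,1), t=0.2887
    cross x-line → (3,1), t=1.1000
    cross y-line → (3,0), t=1.4434 (wall)
  → r_1 = 1.4434
beam 2: φ=0°, α=330°
  d=(0.8660,-0.5000)  start (4,2)  tX=0.5196 tY=0.5000  stride 1/|dx|=1.1547 1/|dy|=2.0000
    cross y-line → (4,1), t=0.5000
    cross x-line → (5,1), t=0.5196 (wall)
  → r_2 = 0.5196
beam 3: φ=90°, α=60°
  d=(0.5000,0.8660)  start (4,2)  tX=0.9000 tY=0.8660  stride 1/|dx|=2.0000 1/|dy|=1.1547
    cross y-line → (4,3), t=0.8660
    cross x-line → (5,3), t=0.9000
    cross y-line → (5,4), t=2.0207 (wall)
  → r_3 = 2.0207

ranges = [1.4434, 0.5196, 2.0207]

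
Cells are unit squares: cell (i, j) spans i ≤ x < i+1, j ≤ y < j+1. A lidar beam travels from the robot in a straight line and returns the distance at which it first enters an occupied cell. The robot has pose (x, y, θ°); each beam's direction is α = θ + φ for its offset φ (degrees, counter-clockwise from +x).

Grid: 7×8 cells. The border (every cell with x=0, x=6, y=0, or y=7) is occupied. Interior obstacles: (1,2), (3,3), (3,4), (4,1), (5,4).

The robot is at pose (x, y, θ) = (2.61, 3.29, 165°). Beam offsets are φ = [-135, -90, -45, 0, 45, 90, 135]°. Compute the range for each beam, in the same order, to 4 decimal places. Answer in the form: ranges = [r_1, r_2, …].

beam 1: φ=-135°, α=30°
  direction (0.8660, 0.5000); cell (2,3); t to first gridline: x 0.4503, y 1.4200 (then +1.1547 / +2.0000)
    (3,3) via x @ 0.4503  # hit
  → r_1 = 0.4503
beam 2: φ=-90°, α=75°
  direction (0.2588, 0.9659); cell (2,3); t to first gridline: x 1.5068, y 0.7350 (then +3.8637 / +1.0353)
    (2,4) via y @ 0.7350
    (3,4) via x @ 1.5068  # hit
  → r_2 = 1.5068
beam 3: φ=-45°, α=120°
  direction (-0.5000, 0.8660); cell (2,3); t to first gridline: x 1.2200, y 0.8198 (then +2.0000 / +1.1547)
    (2,4) via y @ 0.8198
    (1,4) via x @ 1.2200
    (1,5) via y @ 1.9745
    (1,6) via y @ 3.1292
    (0,6) via x @ 3.2200  # hit
  → r_3 = 3.2200
beam 4: φ=0°, α=165°
  direction (-0.9659, 0.2588); cell (2,3); t to first gridline: x 0.6315, y 2.7432 (then +1.0353 / +3.8637)
    (1,3) via x @ 0.6315
    (0,3) via x @ 1.6668  # hit
  → r_4 = 1.6668
beam 5: φ=45°, α=210°
  direction (-0.8660, -0.5000); cell (2,3); t to first gridline: x 0.7044, y 0.5800 (then +1.1547 / +2.0000)
    (2,2) via y @ 0.5800
    (1,2) via x @ 0.7044  # hit
  → r_5 = 0.7044
beam 6: φ=90°, α=255°
  direction (-0.2588, -0.9659); cell (2,3); t to first gridline: x 2.3569, y 0.3002 (then +3.8637 / +1.0353)
    (2,2) via y @ 0.3002
    (2,1) via y @ 1.3355
    (1,1) via x @ 2.3569
    (1,0) via y @ 2.3708  # hit
  → r_6 = 2.3708
beam 7: φ=135°, α=300°
  direction (0.5000, -0.8660); cell (2,3); t to first gridline: x 0.7800, y 0.3349 (then +2.0000 / +1.1547)
    (2,2) via y @ 0.3349
    (3,2) via x @ 0.7800
    (3,1) via y @ 1.4896
    (3,0) via y @ 2.6443  # hit
  → r_7 = 2.6443

ranges = [0.4503, 1.5068, 3.2200, 1.6668, 0.7044, 2.3708, 2.6443]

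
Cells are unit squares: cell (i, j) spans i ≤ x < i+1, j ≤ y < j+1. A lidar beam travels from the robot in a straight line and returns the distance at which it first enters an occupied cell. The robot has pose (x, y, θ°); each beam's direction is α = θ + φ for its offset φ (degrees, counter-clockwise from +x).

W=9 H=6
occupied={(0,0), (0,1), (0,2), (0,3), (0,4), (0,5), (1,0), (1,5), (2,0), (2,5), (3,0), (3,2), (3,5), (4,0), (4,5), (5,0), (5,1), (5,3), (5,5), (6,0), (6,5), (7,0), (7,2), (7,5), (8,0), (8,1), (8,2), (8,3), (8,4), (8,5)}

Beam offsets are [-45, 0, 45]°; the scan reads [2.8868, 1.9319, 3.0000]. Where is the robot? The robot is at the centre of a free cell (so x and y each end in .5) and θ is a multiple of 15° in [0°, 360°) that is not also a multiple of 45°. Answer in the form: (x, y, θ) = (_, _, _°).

(x, y, θ) = (1.5, 3.5, 345°)

Enumerate (i+0.5, j+0.5, θ) over the 24 free cells and 16 admissible headings. For each, cast all 3 beams and compare to the given ranges.
  (1.5, 2.5, 345°): beam 1 = 1.7321 ≠ 2.8868 ✗
  (2.5, 1.5, 30°): beam 1 = 1.9319 ≠ 2.8868 ✗
  (2.5, 2.5, 255°): beam 1 = 1.7321 ≠ 2.8868 ✗
  (4.5, 2.5, 150°): beam 1 = 2.5882 ≠ 2.8868 ✗
  …
  (1.5, 3.5, 345°): r_1=2.8868, r_2=1.9319, r_3=3.0000 — all match ✓
No second candidate reproduces the full scan.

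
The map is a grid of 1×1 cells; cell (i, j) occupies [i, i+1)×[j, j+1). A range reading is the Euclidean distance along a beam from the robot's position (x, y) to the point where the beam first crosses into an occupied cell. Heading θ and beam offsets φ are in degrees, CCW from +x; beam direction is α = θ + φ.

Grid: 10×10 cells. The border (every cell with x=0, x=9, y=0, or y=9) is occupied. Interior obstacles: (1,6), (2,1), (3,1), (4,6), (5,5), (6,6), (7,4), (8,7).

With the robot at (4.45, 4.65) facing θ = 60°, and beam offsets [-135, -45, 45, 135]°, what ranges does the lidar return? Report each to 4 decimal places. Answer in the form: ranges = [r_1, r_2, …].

ranges = [3.7788, 1.3523, 1.3976, 3.5717]

beam 1: φ=-135°, α=285°
  d=(0.2588,-0.9659)  start (4,4)  tX=2.1250 tY=0.6729  stride 1/|dx|=3.8637 1/|dy|=1.0353
    cross y-line → (4,3), t=0.6729
    cross y-line → (4,2), t=1.7082
    cross x-line → (5,2), t=2.1250
    cross y-line → (5,1), t=2.7435
    cross y-line → (5,0), t=3.7788 (wall)
  → r_1 = 3.7788
beam 2: φ=-45°, α=15°
  d=(0.9659,0.2588)  start (4,4)  tX=0.5694 tY=1.3523  stride 1/|dx|=1.0353 1/|dy|=3.8637
    cross x-line → (5,4), t=0.5694
    cross y-line → (5,5), t=1.3523 (wall)
  → r_2 = 1.3523
beam 3: φ=45°, α=105°
  d=(-0.2588,0.9659)  start (4,4)  tX=1.7387 tY=0.3623  stride 1/|dx|=3.8637 1/|dy|=1.0353
    cross y-line → (4,5), t=0.3623
    cross y-line → (4,6), t=1.3976 (wall)
  → r_3 = 1.3976
beam 4: φ=135°, α=195°
  d=(-0.9659,-0.2588)  start (4,4)  tX=0.4659 tY=2.5114  stride 1/|dx|=1.0353 1/|dy|=3.8637
    cross x-line → (3,4), t=0.4659
    cross x-line → (2,4), t=1.5012
    cross y-line → (2,3), t=2.5114
    cross x-line → (1,3), t=2.5364
    cross x-line → (0,3), t=3.5717 (wall)
  → r_4 = 3.5717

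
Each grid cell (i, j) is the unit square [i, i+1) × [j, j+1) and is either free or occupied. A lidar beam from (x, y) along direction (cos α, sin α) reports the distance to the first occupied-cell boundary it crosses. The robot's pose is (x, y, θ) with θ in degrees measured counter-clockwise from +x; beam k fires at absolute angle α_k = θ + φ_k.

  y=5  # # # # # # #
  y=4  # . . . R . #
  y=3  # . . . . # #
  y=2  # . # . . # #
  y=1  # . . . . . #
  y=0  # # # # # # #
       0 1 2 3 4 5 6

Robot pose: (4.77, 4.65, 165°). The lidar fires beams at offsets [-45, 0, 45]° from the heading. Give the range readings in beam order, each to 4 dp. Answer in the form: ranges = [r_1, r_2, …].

ranges = [0.4041, 1.3523, 4.3532]

beam 1: φ=-45°, α=120°
  d=(-0.5000,0.8660)  start (4,4)  tX=1.5400 tY=0.4041  stride 1/|dx|=2.0000 1/|dy|=1.1547
    cross y-line → (4,5), t=0.4041 (wall)
  → r_1 = 0.4041
beam 2: φ=0°, α=165°
  d=(-0.9659,0.2588)  start (4,4)  tX=0.7972 tY=1.3523  stride 1/|dx|=1.0353 1/|dy|=3.8637
    cross x-line → (3,4), t=0.7972
    cross y-line → (3,5), t=1.3523 (wall)
  → r_2 = 1.3523
beam 3: φ=45°, α=210°
  d=(-0.8660,-0.5000)  start (4,4)  tX=0.8891 tY=1.3000  stride 1/|dx|=1.1547 1/|dy|=2.0000
    cross x-line → (3,4), t=0.8891
    cross y-line → (3,3), t=1.3000
    cross x-line → (2,3), t=2.0438
    cross x-line → (1,3), t=3.1985
    cross y-line → (1,2), t=3.3000
    cross x-line → (0,2), t=4.3532 (wall)
  → r_3 = 4.3532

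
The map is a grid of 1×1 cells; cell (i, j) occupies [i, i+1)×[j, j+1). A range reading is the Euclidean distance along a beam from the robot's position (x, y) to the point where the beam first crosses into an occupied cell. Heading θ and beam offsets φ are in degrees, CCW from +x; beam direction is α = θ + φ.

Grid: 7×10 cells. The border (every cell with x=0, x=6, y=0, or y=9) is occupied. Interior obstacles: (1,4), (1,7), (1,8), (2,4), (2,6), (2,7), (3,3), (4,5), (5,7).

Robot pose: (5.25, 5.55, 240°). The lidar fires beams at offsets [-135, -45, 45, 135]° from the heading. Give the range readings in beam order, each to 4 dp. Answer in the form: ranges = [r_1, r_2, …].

ranges = [3.5717, 0.2588, 2.8978, 0.7765]

beam 1: φ=-135°, α=105°
  cosα=-0.2588 sinα=0.9659 | (5,5) | tMaxX 0.9659 tMaxY 0.4659 | tΔX 3.8637 tΔY 1.0353
    t=0.4659 [y] (5,6)
    t=0.9659 [x] (4,6)
    t=1.5012 [y] (4,7)
    t=2.5364 [y] (4,8)
    t=3.5717 [y] (4,9) — stop
  → r_1 = 3.5717
beam 2: φ=-45°, α=195°
  cosα=-0.9659 sinα=-0.2588 | (5,5) | tMaxX 0.2588 tMaxY 2.1250 | tΔX 1.0353 tΔY 3.8637
    t=0.2588 [x] (4,5) — stop
  → r_2 = 0.2588
beam 3: φ=45°, α=285°
  cosα=0.2588 sinα=-0.9659 | (5,5) | tMaxX 2.8978 tMaxY 0.5694 | tΔX 3.8637 tΔY 1.0353
    t=0.5694 [y] (5,4)
    t=1.6047 [y] (5,3)
    t=2.6400 [y] (5,2)
    t=2.8978 [x] (6,2) — stop
  → r_3 = 2.8978
beam 4: φ=135°, α=15°
  cosα=0.9659 sinα=0.2588 | (5,5) | tMaxX 0.7765 tMaxY 1.7387 | tΔX 1.0353 tΔY 3.8637
    t=0.7765 [x] (6,5) — stop
  → r_4 = 0.7765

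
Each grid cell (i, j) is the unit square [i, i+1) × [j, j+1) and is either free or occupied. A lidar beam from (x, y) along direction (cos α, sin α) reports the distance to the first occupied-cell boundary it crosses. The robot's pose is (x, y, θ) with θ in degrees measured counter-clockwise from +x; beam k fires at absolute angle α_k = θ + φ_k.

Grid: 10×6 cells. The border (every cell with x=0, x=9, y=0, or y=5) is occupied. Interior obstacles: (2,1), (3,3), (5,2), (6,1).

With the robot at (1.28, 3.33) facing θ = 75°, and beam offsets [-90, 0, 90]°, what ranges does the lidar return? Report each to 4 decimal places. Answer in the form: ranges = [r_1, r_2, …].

beam 1: φ=-90°, α=345°
  d=(0.9659,-0.2588)  start (1,3)  tX=0.7454 tY=1.2750  stride 1/|dx|=1.0353 1/|dy|=3.8637
    cross x-line → (2,3), t=0.7454
    cross y-line → (2,2), t=1.2750
    cross x-line → (3,2), t=1.7807
    cross x-line → (4,2), t=2.8160
    cross x-line → (5,2), t=3.8512 (wall)
  → r_1 = 3.8512
beam 2: φ=0°, α=75°
  d=(0.2588,0.9659)  start (1,3)  tX=2.7819 tY=0.6936  stride 1/|dx|=3.8637 1/|dy|=1.0353
    cross y-line → (1,4), t=0.6936
    cross y-line → (1,5), t=1.7289 (wall)
  → r_2 = 1.7289
beam 3: φ=90°, α=165°
  d=(-0.9659,0.2588)  start (1,3)  tX=0.2899 tY=2.5887  stride 1/|dx|=1.0353 1/|dy|=3.8637
    cross x-line → (0,3), t=0.2899 (wall)
  → r_3 = 0.2899

ranges = [3.8512, 1.7289, 0.2899]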